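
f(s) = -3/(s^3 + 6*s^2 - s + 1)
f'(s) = -3*(-3*s^2 - 12*s + 1)/(s^3 + 6*s^2 - s + 1)^2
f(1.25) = -0.27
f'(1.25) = 0.46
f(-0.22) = -2.00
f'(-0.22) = -4.66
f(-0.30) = -1.65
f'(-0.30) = -3.95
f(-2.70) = -0.11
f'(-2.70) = -0.04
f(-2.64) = -0.11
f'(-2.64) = -0.05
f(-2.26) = -0.13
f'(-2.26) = -0.08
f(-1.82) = -0.18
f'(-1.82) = -0.14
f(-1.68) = -0.20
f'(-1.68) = -0.17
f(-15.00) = 0.00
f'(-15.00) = 0.00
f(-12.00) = 0.00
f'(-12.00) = 0.00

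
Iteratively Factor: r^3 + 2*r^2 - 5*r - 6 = (r + 1)*(r^2 + r - 6) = (r + 1)*(r + 3)*(r - 2)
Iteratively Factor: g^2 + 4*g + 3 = (g + 3)*(g + 1)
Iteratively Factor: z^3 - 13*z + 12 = (z + 4)*(z^2 - 4*z + 3) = (z - 3)*(z + 4)*(z - 1)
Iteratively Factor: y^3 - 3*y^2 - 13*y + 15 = (y + 3)*(y^2 - 6*y + 5) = (y - 5)*(y + 3)*(y - 1)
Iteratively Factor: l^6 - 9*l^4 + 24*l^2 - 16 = (l + 2)*(l^5 - 2*l^4 - 5*l^3 + 10*l^2 + 4*l - 8) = (l + 1)*(l + 2)*(l^4 - 3*l^3 - 2*l^2 + 12*l - 8) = (l - 2)*(l + 1)*(l + 2)*(l^3 - l^2 - 4*l + 4) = (l - 2)*(l - 1)*(l + 1)*(l + 2)*(l^2 - 4) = (l - 2)*(l - 1)*(l + 1)*(l + 2)^2*(l - 2)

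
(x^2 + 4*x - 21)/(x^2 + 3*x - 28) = (x - 3)/(x - 4)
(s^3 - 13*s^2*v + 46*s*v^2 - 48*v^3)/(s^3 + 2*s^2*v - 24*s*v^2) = (s^3 - 13*s^2*v + 46*s*v^2 - 48*v^3)/(s*(s^2 + 2*s*v - 24*v^2))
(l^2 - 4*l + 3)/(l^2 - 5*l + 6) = (l - 1)/(l - 2)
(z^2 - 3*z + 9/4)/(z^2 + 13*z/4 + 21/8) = 2*(4*z^2 - 12*z + 9)/(8*z^2 + 26*z + 21)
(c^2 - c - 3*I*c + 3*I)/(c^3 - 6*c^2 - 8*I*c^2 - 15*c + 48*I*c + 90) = (c - 1)/(c^2 - c*(6 + 5*I) + 30*I)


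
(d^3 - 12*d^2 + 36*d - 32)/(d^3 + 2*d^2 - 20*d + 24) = (d - 8)/(d + 6)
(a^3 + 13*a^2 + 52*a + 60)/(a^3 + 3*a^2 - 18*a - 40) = (a + 6)/(a - 4)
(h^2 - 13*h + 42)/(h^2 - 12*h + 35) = (h - 6)/(h - 5)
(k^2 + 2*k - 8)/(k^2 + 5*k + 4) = (k - 2)/(k + 1)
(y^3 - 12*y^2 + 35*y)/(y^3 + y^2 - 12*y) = (y^2 - 12*y + 35)/(y^2 + y - 12)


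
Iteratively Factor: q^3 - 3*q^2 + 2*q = (q - 2)*(q^2 - q) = q*(q - 2)*(q - 1)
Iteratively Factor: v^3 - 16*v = (v)*(v^2 - 16) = v*(v - 4)*(v + 4)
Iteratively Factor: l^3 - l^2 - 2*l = (l)*(l^2 - l - 2) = l*(l - 2)*(l + 1)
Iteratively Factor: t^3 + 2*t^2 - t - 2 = (t + 2)*(t^2 - 1) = (t - 1)*(t + 2)*(t + 1)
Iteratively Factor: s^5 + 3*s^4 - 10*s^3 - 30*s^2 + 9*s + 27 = (s - 3)*(s^4 + 6*s^3 + 8*s^2 - 6*s - 9) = (s - 3)*(s + 1)*(s^3 + 5*s^2 + 3*s - 9) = (s - 3)*(s - 1)*(s + 1)*(s^2 + 6*s + 9) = (s - 3)*(s - 1)*(s + 1)*(s + 3)*(s + 3)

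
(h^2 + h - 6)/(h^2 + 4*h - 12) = (h + 3)/(h + 6)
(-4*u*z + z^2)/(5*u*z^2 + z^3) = (-4*u + z)/(z*(5*u + z))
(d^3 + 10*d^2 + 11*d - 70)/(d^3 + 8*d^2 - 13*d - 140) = (d - 2)/(d - 4)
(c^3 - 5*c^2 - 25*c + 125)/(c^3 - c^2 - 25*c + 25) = (c - 5)/(c - 1)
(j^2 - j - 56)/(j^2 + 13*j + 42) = (j - 8)/(j + 6)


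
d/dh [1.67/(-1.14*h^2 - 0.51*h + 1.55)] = (3.8076*h + 0.8517)/(1.14*h^2 + 0.51*h - 1.55)^2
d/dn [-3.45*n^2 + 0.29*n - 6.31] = 0.29 - 6.9*n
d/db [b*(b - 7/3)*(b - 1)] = 3*b^2 - 20*b/3 + 7/3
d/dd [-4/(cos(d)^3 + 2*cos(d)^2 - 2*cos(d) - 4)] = 4*(-3*cos(d)^2 - 4*cos(d) + 2)*sin(d)/((sin(d)^2 + 1)^2*(cos(d) + 2)^2)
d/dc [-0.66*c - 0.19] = -0.660000000000000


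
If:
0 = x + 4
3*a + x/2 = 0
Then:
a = 2/3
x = -4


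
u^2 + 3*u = u*(u + 3)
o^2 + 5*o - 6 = (o - 1)*(o + 6)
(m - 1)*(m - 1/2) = m^2 - 3*m/2 + 1/2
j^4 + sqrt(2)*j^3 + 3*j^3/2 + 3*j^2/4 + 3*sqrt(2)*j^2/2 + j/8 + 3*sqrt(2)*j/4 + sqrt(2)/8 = (j + 1/2)^3*(j + sqrt(2))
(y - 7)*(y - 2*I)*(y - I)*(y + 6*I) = y^4 - 7*y^3 + 3*I*y^3 + 16*y^2 - 21*I*y^2 - 112*y - 12*I*y + 84*I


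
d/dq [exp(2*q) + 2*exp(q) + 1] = 2*(exp(q) + 1)*exp(q)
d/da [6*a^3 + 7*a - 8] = 18*a^2 + 7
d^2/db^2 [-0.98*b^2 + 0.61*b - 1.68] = -1.96000000000000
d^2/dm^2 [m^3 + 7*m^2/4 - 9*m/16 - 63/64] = 6*m + 7/2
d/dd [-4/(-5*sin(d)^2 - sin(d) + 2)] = -4*(10*sin(d) + 1)*cos(d)/(5*sin(d)^2 + sin(d) - 2)^2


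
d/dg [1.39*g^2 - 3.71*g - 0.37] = 2.78*g - 3.71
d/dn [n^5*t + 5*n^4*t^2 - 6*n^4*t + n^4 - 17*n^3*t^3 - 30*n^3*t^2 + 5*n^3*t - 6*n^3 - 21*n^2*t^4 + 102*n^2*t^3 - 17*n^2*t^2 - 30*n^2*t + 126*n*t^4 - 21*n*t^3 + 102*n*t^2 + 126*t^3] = 5*n^4*t + 20*n^3*t^2 - 24*n^3*t + 4*n^3 - 51*n^2*t^3 - 90*n^2*t^2 + 15*n^2*t - 18*n^2 - 42*n*t^4 + 204*n*t^3 - 34*n*t^2 - 60*n*t + 126*t^4 - 21*t^3 + 102*t^2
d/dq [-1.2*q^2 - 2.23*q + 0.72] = -2.4*q - 2.23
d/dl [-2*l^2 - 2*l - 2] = -4*l - 2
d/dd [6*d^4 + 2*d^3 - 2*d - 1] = 24*d^3 + 6*d^2 - 2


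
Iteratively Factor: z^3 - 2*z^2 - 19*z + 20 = (z - 1)*(z^2 - z - 20) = (z - 5)*(z - 1)*(z + 4)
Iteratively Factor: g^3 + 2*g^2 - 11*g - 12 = (g + 1)*(g^2 + g - 12) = (g - 3)*(g + 1)*(g + 4)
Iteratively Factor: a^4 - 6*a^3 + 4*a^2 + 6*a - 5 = (a - 1)*(a^3 - 5*a^2 - a + 5) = (a - 1)*(a + 1)*(a^2 - 6*a + 5) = (a - 1)^2*(a + 1)*(a - 5)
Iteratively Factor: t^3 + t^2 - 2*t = (t)*(t^2 + t - 2) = t*(t - 1)*(t + 2)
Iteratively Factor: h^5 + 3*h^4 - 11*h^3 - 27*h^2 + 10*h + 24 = (h + 1)*(h^4 + 2*h^3 - 13*h^2 - 14*h + 24) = (h - 1)*(h + 1)*(h^3 + 3*h^2 - 10*h - 24) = (h - 1)*(h + 1)*(h + 4)*(h^2 - h - 6) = (h - 3)*(h - 1)*(h + 1)*(h + 4)*(h + 2)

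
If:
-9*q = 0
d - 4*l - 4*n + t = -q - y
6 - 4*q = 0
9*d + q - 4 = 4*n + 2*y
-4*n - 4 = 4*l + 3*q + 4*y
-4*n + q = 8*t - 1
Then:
No Solution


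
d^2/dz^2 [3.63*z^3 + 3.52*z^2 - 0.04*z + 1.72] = 21.78*z + 7.04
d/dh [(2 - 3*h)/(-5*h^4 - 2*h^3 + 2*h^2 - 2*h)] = (-45*h^4 + 28*h^3 + 18*h^2 - 8*h + 4)/(h^2*(25*h^6 + 20*h^5 - 16*h^4 + 12*h^3 + 12*h^2 - 8*h + 4))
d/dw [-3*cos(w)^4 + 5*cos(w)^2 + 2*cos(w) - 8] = 2*(6*cos(w)^3 - 5*cos(w) - 1)*sin(w)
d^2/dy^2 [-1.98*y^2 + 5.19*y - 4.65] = -3.96000000000000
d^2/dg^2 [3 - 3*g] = 0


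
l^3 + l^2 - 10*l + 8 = (l - 2)*(l - 1)*(l + 4)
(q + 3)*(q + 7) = q^2 + 10*q + 21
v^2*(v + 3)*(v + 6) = v^4 + 9*v^3 + 18*v^2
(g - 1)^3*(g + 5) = g^4 + 2*g^3 - 12*g^2 + 14*g - 5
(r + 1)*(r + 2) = r^2 + 3*r + 2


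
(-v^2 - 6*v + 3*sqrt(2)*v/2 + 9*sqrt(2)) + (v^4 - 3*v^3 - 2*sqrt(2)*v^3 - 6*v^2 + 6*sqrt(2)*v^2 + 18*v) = v^4 - 3*v^3 - 2*sqrt(2)*v^3 - 7*v^2 + 6*sqrt(2)*v^2 + 3*sqrt(2)*v/2 + 12*v + 9*sqrt(2)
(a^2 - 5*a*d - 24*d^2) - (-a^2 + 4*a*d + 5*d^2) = 2*a^2 - 9*a*d - 29*d^2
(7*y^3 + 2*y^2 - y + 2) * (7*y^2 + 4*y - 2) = 49*y^5 + 42*y^4 - 13*y^3 + 6*y^2 + 10*y - 4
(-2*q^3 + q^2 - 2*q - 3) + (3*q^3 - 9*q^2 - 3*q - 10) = q^3 - 8*q^2 - 5*q - 13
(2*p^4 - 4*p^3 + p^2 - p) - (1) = 2*p^4 - 4*p^3 + p^2 - p - 1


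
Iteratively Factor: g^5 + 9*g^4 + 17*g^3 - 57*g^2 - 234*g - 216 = (g + 3)*(g^4 + 6*g^3 - g^2 - 54*g - 72) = (g - 3)*(g + 3)*(g^3 + 9*g^2 + 26*g + 24) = (g - 3)*(g + 3)*(g + 4)*(g^2 + 5*g + 6) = (g - 3)*(g + 3)^2*(g + 4)*(g + 2)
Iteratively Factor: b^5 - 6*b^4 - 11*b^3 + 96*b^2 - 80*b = (b)*(b^4 - 6*b^3 - 11*b^2 + 96*b - 80) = b*(b - 1)*(b^3 - 5*b^2 - 16*b + 80) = b*(b - 4)*(b - 1)*(b^2 - b - 20) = b*(b - 4)*(b - 1)*(b + 4)*(b - 5)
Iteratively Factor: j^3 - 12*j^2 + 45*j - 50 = (j - 2)*(j^2 - 10*j + 25) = (j - 5)*(j - 2)*(j - 5)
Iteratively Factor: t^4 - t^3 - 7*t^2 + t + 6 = (t - 1)*(t^3 - 7*t - 6) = (t - 1)*(t + 1)*(t^2 - t - 6) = (t - 1)*(t + 1)*(t + 2)*(t - 3)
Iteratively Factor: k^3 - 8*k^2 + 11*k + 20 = (k - 5)*(k^2 - 3*k - 4) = (k - 5)*(k + 1)*(k - 4)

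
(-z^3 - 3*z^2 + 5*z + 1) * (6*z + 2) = -6*z^4 - 20*z^3 + 24*z^2 + 16*z + 2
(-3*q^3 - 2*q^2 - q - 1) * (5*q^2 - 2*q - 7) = -15*q^5 - 4*q^4 + 20*q^3 + 11*q^2 + 9*q + 7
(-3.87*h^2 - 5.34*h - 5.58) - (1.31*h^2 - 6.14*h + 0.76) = -5.18*h^2 + 0.8*h - 6.34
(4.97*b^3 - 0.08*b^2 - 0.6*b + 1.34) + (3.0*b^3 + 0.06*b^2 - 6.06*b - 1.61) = 7.97*b^3 - 0.02*b^2 - 6.66*b - 0.27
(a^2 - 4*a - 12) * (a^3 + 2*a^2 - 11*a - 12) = a^5 - 2*a^4 - 31*a^3 + 8*a^2 + 180*a + 144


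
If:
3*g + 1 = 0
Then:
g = -1/3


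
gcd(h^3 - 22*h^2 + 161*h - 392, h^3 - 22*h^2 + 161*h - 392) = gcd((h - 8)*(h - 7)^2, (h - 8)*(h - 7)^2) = h^3 - 22*h^2 + 161*h - 392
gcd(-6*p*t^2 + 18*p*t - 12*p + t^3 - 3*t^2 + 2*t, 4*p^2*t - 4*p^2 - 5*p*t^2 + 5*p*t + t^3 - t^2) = t - 1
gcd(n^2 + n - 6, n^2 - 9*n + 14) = n - 2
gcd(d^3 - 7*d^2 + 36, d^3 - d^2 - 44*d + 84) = d - 6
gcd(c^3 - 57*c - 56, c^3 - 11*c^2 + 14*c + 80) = c - 8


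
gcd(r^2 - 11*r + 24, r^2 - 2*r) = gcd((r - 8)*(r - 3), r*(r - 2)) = 1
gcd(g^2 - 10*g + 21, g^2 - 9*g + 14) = g - 7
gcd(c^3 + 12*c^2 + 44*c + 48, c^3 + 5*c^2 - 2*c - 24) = c + 4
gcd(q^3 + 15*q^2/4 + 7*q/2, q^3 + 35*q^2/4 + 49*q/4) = q^2 + 7*q/4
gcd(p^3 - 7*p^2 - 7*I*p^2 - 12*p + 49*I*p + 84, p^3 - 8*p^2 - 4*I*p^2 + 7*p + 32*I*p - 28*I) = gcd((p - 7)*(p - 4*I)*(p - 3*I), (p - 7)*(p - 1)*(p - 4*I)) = p^2 + p*(-7 - 4*I) + 28*I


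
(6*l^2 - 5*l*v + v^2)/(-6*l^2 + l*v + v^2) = (-3*l + v)/(3*l + v)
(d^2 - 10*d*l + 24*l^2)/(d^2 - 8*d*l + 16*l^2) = (d - 6*l)/(d - 4*l)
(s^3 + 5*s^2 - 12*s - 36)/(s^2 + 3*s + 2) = (s^2 + 3*s - 18)/(s + 1)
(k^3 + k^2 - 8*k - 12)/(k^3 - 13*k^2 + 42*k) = (k^3 + k^2 - 8*k - 12)/(k*(k^2 - 13*k + 42))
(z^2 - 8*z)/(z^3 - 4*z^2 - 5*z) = (8 - z)/(-z^2 + 4*z + 5)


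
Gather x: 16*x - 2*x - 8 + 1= 14*x - 7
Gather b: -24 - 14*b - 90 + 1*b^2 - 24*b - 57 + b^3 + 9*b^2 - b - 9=b^3 + 10*b^2 - 39*b - 180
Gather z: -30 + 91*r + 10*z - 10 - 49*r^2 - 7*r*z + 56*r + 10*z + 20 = -49*r^2 + 147*r + z*(20 - 7*r) - 20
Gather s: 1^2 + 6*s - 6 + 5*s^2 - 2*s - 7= 5*s^2 + 4*s - 12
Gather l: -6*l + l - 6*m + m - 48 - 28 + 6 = -5*l - 5*m - 70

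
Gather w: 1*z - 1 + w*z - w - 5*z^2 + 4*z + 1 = w*(z - 1) - 5*z^2 + 5*z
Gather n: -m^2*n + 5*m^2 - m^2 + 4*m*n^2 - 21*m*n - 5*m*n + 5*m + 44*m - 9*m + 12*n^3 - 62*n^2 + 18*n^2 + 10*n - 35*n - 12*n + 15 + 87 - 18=4*m^2 + 40*m + 12*n^3 + n^2*(4*m - 44) + n*(-m^2 - 26*m - 37) + 84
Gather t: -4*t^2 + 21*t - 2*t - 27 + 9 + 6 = -4*t^2 + 19*t - 12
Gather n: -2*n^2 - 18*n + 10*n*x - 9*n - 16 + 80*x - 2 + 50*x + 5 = -2*n^2 + n*(10*x - 27) + 130*x - 13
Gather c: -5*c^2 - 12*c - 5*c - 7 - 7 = -5*c^2 - 17*c - 14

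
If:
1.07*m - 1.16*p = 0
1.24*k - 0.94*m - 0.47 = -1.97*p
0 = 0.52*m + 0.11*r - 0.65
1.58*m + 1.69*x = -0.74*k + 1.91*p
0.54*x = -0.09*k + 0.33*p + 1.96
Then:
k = 10.37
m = -14.12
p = -13.03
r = 72.67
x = -6.06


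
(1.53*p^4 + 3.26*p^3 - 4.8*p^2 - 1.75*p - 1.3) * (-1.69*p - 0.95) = -2.5857*p^5 - 6.9629*p^4 + 5.015*p^3 + 7.5175*p^2 + 3.8595*p + 1.235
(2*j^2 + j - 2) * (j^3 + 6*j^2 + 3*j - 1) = 2*j^5 + 13*j^4 + 10*j^3 - 11*j^2 - 7*j + 2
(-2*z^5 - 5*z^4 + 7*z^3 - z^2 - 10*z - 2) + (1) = -2*z^5 - 5*z^4 + 7*z^3 - z^2 - 10*z - 1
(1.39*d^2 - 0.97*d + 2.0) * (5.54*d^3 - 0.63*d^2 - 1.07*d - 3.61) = 7.7006*d^5 - 6.2495*d^4 + 10.2038*d^3 - 5.24*d^2 + 1.3617*d - 7.22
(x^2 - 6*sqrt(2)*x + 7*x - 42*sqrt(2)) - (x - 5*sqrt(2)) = x^2 - 6*sqrt(2)*x + 6*x - 37*sqrt(2)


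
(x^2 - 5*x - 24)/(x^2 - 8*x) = (x + 3)/x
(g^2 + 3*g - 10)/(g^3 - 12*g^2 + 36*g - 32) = (g + 5)/(g^2 - 10*g + 16)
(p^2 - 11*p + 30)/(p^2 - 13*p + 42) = (p - 5)/(p - 7)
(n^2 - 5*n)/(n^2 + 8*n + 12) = n*(n - 5)/(n^2 + 8*n + 12)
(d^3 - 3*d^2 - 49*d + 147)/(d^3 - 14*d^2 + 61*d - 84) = (d + 7)/(d - 4)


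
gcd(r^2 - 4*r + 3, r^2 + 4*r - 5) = r - 1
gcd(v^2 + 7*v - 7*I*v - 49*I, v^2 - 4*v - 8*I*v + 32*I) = 1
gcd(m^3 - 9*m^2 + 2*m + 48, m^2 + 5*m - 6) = 1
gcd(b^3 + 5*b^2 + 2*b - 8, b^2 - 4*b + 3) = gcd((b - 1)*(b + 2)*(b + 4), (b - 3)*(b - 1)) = b - 1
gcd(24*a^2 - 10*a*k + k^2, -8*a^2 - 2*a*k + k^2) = 4*a - k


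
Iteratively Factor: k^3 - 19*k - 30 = (k + 2)*(k^2 - 2*k - 15) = (k - 5)*(k + 2)*(k + 3)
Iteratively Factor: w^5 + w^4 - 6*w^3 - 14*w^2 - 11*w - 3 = (w - 3)*(w^4 + 4*w^3 + 6*w^2 + 4*w + 1) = (w - 3)*(w + 1)*(w^3 + 3*w^2 + 3*w + 1) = (w - 3)*(w + 1)^2*(w^2 + 2*w + 1) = (w - 3)*(w + 1)^3*(w + 1)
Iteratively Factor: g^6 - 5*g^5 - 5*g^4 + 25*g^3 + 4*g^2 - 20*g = (g - 5)*(g^5 - 5*g^3 + 4*g) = (g - 5)*(g - 1)*(g^4 + g^3 - 4*g^2 - 4*g) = g*(g - 5)*(g - 1)*(g^3 + g^2 - 4*g - 4) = g*(g - 5)*(g - 1)*(g + 2)*(g^2 - g - 2) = g*(g - 5)*(g - 2)*(g - 1)*(g + 2)*(g + 1)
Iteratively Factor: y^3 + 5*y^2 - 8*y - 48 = (y + 4)*(y^2 + y - 12) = (y - 3)*(y + 4)*(y + 4)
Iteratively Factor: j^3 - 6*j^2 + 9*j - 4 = (j - 1)*(j^2 - 5*j + 4) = (j - 4)*(j - 1)*(j - 1)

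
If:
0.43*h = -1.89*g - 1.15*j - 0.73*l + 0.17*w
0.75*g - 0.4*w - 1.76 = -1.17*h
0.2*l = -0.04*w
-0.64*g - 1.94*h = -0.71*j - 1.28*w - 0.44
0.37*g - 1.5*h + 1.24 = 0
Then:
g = 2.91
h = 1.54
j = -3.83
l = -1.12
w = 5.58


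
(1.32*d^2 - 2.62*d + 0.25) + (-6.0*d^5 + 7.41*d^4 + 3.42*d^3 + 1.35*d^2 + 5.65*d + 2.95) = -6.0*d^5 + 7.41*d^4 + 3.42*d^3 + 2.67*d^2 + 3.03*d + 3.2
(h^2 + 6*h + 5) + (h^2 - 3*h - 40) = 2*h^2 + 3*h - 35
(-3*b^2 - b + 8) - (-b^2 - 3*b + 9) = -2*b^2 + 2*b - 1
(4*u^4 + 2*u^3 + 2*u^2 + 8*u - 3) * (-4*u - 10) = -16*u^5 - 48*u^4 - 28*u^3 - 52*u^2 - 68*u + 30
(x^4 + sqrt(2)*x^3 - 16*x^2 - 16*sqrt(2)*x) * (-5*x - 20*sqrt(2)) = -5*x^5 - 25*sqrt(2)*x^4 + 40*x^3 + 400*sqrt(2)*x^2 + 640*x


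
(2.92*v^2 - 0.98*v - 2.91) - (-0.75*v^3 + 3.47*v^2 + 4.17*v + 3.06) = 0.75*v^3 - 0.55*v^2 - 5.15*v - 5.97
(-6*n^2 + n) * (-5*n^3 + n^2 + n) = 30*n^5 - 11*n^4 - 5*n^3 + n^2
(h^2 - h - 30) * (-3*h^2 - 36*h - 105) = -3*h^4 - 33*h^3 + 21*h^2 + 1185*h + 3150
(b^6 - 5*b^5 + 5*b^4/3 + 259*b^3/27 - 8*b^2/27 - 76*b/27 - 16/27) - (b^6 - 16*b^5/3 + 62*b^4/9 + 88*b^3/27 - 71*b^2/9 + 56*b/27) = b^5/3 - 47*b^4/9 + 19*b^3/3 + 205*b^2/27 - 44*b/9 - 16/27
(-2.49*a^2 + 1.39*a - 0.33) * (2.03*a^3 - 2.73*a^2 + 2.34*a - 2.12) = -5.0547*a^5 + 9.6194*a^4 - 10.2912*a^3 + 9.4323*a^2 - 3.719*a + 0.6996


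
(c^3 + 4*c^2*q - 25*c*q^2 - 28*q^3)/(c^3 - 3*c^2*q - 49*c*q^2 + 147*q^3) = (c^2 - 3*c*q - 4*q^2)/(c^2 - 10*c*q + 21*q^2)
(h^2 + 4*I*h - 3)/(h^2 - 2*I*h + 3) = (h + 3*I)/(h - 3*I)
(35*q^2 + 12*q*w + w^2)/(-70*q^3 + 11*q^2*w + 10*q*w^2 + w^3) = -1/(2*q - w)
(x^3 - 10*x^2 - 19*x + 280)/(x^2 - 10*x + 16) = (x^2 - 2*x - 35)/(x - 2)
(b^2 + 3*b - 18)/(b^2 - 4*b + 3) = (b + 6)/(b - 1)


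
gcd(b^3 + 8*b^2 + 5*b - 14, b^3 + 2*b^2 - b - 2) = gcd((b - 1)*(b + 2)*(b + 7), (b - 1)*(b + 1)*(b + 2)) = b^2 + b - 2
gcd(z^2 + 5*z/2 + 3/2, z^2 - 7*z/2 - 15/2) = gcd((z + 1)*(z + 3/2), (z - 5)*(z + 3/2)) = z + 3/2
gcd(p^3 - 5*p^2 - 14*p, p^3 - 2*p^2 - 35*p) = p^2 - 7*p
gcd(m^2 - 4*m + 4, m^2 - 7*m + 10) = m - 2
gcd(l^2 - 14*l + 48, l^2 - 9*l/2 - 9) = l - 6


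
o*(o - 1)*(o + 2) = o^3 + o^2 - 2*o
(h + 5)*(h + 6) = h^2 + 11*h + 30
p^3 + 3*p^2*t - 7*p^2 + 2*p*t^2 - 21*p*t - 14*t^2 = (p - 7)*(p + t)*(p + 2*t)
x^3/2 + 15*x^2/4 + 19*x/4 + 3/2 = (x/2 + 1/2)*(x + 1/2)*(x + 6)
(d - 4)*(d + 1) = d^2 - 3*d - 4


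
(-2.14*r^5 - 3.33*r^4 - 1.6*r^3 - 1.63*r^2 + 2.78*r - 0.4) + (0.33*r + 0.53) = -2.14*r^5 - 3.33*r^4 - 1.6*r^3 - 1.63*r^2 + 3.11*r + 0.13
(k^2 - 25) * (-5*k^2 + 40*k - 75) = -5*k^4 + 40*k^3 + 50*k^2 - 1000*k + 1875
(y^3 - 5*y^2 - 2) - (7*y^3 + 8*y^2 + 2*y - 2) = -6*y^3 - 13*y^2 - 2*y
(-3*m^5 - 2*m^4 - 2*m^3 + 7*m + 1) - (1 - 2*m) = -3*m^5 - 2*m^4 - 2*m^3 + 9*m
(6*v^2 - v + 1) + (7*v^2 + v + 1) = 13*v^2 + 2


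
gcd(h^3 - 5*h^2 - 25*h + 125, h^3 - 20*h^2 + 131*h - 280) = h - 5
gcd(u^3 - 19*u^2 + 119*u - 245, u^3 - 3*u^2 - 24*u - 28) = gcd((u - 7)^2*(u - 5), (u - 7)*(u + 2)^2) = u - 7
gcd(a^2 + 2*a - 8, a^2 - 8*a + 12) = a - 2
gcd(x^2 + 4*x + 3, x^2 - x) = 1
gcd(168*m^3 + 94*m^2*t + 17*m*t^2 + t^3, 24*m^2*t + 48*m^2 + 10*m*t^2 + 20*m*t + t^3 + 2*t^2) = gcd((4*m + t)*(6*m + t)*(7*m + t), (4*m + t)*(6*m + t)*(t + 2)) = 24*m^2 + 10*m*t + t^2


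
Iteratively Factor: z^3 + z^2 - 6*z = (z - 2)*(z^2 + 3*z) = z*(z - 2)*(z + 3)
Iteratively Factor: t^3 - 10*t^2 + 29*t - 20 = (t - 5)*(t^2 - 5*t + 4) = (t - 5)*(t - 1)*(t - 4)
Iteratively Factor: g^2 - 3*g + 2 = (g - 1)*(g - 2)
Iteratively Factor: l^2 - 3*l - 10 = (l + 2)*(l - 5)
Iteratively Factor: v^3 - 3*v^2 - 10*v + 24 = (v + 3)*(v^2 - 6*v + 8) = (v - 4)*(v + 3)*(v - 2)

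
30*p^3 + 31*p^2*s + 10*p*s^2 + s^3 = (2*p + s)*(3*p + s)*(5*p + s)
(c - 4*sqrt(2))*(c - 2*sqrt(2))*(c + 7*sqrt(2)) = c^3 + sqrt(2)*c^2 - 68*c + 112*sqrt(2)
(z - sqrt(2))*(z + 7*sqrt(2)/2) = z^2 + 5*sqrt(2)*z/2 - 7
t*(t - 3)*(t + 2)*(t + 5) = t^4 + 4*t^3 - 11*t^2 - 30*t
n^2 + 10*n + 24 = (n + 4)*(n + 6)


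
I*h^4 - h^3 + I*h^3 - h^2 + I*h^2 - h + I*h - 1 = (h - I)*(h + I)^2*(I*h + I)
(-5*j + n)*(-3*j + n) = 15*j^2 - 8*j*n + n^2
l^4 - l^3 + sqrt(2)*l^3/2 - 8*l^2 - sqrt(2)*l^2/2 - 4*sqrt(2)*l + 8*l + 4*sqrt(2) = (l - 1)*(l - 2*sqrt(2))*(l + sqrt(2)/2)*(l + 2*sqrt(2))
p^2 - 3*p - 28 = (p - 7)*(p + 4)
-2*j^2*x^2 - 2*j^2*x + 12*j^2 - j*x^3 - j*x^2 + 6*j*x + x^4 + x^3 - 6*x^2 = (-2*j + x)*(j + x)*(x - 2)*(x + 3)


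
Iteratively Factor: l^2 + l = (l + 1)*(l)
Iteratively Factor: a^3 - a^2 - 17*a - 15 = (a - 5)*(a^2 + 4*a + 3) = (a - 5)*(a + 1)*(a + 3)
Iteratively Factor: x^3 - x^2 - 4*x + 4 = (x - 2)*(x^2 + x - 2) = (x - 2)*(x + 2)*(x - 1)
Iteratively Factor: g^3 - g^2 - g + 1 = (g + 1)*(g^2 - 2*g + 1) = (g - 1)*(g + 1)*(g - 1)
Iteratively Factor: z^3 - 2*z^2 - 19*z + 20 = (z + 4)*(z^2 - 6*z + 5) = (z - 1)*(z + 4)*(z - 5)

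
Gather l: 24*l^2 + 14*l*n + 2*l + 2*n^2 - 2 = 24*l^2 + l*(14*n + 2) + 2*n^2 - 2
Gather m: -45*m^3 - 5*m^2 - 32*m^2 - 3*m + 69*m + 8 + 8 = -45*m^3 - 37*m^2 + 66*m + 16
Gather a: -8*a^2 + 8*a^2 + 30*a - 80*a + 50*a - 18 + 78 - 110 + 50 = 0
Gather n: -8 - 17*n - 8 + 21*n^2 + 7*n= 21*n^2 - 10*n - 16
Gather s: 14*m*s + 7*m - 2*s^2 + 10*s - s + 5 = 7*m - 2*s^2 + s*(14*m + 9) + 5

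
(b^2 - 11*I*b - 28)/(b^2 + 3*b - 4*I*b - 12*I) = (b - 7*I)/(b + 3)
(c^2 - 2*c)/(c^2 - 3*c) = (c - 2)/(c - 3)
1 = 1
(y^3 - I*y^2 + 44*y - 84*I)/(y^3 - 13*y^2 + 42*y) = (y^3 - I*y^2 + 44*y - 84*I)/(y*(y^2 - 13*y + 42))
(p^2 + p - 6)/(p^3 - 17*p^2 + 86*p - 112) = (p + 3)/(p^2 - 15*p + 56)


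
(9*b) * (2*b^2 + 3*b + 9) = 18*b^3 + 27*b^2 + 81*b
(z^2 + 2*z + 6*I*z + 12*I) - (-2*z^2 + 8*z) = 3*z^2 - 6*z + 6*I*z + 12*I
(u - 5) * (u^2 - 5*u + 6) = u^3 - 10*u^2 + 31*u - 30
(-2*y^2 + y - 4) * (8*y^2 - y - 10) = -16*y^4 + 10*y^3 - 13*y^2 - 6*y + 40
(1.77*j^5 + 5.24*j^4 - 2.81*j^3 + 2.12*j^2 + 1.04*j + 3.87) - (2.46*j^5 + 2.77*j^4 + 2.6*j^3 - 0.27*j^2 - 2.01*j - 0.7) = -0.69*j^5 + 2.47*j^4 - 5.41*j^3 + 2.39*j^2 + 3.05*j + 4.57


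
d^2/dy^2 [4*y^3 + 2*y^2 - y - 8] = 24*y + 4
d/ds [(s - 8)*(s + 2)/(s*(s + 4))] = 2*(5*s^2 + 16*s + 32)/(s^2*(s^2 + 8*s + 16))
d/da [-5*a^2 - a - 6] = -10*a - 1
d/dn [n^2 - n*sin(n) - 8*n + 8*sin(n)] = -n*cos(n) + 2*n - sin(n) + 8*cos(n) - 8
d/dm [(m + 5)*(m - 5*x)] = 2*m - 5*x + 5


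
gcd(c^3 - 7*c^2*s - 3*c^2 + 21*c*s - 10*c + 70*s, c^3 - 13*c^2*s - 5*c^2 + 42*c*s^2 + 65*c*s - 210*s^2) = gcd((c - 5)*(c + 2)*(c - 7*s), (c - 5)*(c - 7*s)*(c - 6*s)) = -c^2 + 7*c*s + 5*c - 35*s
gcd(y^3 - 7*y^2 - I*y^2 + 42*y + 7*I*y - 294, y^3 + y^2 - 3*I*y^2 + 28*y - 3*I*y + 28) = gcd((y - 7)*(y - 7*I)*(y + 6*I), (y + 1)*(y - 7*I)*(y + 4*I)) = y - 7*I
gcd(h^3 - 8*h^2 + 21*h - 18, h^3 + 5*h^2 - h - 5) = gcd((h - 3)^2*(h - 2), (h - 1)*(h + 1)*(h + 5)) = 1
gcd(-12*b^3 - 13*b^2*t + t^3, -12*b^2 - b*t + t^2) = -12*b^2 - b*t + t^2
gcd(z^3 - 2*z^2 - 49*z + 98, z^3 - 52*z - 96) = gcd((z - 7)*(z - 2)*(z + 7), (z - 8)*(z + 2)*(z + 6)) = 1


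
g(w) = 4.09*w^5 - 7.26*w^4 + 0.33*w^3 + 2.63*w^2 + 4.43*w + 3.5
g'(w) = 20.45*w^4 - 29.04*w^3 + 0.99*w^2 + 5.26*w + 4.43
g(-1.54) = -74.55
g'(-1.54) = 219.76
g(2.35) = 104.43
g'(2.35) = 269.07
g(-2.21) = -385.81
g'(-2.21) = 798.92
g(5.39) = 12634.45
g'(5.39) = 12774.45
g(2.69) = 236.81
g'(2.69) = 531.26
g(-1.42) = -51.56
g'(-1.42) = 165.25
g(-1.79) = -147.59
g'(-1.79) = 374.69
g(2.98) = 437.44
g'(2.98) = 873.11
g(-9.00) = -289207.18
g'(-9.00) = 155379.89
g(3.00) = 455.18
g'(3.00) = 901.49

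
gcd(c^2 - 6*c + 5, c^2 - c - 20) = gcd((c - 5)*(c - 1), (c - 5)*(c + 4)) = c - 5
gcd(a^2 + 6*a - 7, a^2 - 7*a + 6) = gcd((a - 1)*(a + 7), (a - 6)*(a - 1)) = a - 1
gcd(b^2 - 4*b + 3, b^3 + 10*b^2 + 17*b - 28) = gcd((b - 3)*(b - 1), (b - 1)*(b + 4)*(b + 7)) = b - 1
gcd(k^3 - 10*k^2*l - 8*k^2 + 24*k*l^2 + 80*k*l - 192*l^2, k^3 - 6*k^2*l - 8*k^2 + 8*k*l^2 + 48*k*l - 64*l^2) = k^2 - 4*k*l - 8*k + 32*l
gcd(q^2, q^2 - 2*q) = q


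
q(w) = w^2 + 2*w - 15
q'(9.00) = 20.00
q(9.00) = 84.00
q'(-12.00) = -22.00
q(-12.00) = 105.00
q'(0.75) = 3.50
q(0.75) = -12.94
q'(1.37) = 4.74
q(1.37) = -10.38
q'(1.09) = 4.18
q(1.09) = -11.63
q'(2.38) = 6.76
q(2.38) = -4.58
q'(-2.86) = -3.72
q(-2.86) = -12.54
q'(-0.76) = 0.48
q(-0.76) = -15.94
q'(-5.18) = -8.36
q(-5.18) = 1.47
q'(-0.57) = 0.86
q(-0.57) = -15.82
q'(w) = 2*w + 2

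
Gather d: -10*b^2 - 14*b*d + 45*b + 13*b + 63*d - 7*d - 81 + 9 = -10*b^2 + 58*b + d*(56 - 14*b) - 72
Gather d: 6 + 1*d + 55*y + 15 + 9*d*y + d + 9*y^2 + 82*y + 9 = d*(9*y + 2) + 9*y^2 + 137*y + 30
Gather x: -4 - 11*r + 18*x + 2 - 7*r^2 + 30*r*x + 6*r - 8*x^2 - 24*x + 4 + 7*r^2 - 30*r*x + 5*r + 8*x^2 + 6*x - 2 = 0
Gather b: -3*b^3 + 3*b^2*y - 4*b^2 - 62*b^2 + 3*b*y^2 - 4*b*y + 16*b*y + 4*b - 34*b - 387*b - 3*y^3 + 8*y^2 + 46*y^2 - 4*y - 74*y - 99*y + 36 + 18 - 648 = -3*b^3 + b^2*(3*y - 66) + b*(3*y^2 + 12*y - 417) - 3*y^3 + 54*y^2 - 177*y - 594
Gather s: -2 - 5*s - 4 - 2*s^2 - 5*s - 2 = -2*s^2 - 10*s - 8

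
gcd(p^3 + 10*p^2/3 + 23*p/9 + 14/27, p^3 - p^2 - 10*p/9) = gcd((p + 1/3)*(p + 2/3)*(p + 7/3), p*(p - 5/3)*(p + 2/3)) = p + 2/3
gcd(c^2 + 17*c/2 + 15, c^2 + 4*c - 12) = c + 6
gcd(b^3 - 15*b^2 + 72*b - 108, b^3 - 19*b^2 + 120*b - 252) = b^2 - 12*b + 36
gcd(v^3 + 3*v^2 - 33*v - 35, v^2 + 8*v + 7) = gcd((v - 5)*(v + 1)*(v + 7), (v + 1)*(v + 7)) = v^2 + 8*v + 7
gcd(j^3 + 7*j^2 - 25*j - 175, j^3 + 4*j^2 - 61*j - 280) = j^2 + 12*j + 35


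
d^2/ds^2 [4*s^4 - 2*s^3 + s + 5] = 12*s*(4*s - 1)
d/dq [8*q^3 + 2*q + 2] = 24*q^2 + 2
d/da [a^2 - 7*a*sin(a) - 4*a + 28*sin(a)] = -7*a*cos(a) + 2*a - 7*sin(a) + 28*cos(a) - 4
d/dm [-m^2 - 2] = -2*m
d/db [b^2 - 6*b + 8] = 2*b - 6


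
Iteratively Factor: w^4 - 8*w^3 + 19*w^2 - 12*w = (w - 1)*(w^3 - 7*w^2 + 12*w) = w*(w - 1)*(w^2 - 7*w + 12) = w*(w - 3)*(w - 1)*(w - 4)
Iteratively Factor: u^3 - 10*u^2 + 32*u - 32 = (u - 4)*(u^2 - 6*u + 8) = (u - 4)^2*(u - 2)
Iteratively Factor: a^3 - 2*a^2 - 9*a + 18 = (a - 3)*(a^2 + a - 6) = (a - 3)*(a - 2)*(a + 3)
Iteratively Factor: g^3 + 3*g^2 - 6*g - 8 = (g + 4)*(g^2 - g - 2) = (g - 2)*(g + 4)*(g + 1)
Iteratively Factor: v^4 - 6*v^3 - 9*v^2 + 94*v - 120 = (v - 3)*(v^3 - 3*v^2 - 18*v + 40) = (v - 3)*(v + 4)*(v^2 - 7*v + 10) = (v - 5)*(v - 3)*(v + 4)*(v - 2)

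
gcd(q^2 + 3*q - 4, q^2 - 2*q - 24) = q + 4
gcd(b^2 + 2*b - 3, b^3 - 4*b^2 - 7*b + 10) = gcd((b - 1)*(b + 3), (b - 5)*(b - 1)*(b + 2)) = b - 1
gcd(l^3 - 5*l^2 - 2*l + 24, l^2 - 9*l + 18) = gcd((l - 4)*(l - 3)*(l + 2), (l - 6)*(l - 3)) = l - 3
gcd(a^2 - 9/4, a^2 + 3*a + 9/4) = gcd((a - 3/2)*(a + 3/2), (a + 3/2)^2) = a + 3/2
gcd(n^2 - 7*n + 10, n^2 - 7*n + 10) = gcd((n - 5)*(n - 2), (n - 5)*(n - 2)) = n^2 - 7*n + 10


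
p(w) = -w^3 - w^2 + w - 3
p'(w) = -3*w^2 - 2*w + 1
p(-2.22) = 0.79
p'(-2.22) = -9.35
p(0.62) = -3.00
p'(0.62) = -1.39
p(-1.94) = -1.40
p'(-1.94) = -6.41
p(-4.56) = 66.47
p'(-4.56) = -52.26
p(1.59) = -7.96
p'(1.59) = -9.76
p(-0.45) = -3.56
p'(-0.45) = 1.29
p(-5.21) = 106.07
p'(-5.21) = -70.01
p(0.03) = -2.97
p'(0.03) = 0.94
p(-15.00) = 3132.00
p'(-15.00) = -644.00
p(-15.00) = 3132.00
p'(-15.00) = -644.00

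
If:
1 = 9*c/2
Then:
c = 2/9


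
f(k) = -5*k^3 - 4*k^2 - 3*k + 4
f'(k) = -15*k^2 - 8*k - 3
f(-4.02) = 276.24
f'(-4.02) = -213.25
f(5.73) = -1085.18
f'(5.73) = -541.33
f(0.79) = -3.33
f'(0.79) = -18.68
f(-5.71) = 821.56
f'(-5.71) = -446.38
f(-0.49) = 5.10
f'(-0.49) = -2.68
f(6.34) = -1450.00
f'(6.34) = -656.65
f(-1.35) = 13.06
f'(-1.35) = -19.54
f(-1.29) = 11.95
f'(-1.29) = -17.64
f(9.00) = -3992.00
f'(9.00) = -1290.00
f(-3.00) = 112.00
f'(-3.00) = -114.00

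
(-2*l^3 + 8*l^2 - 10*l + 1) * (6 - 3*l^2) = 6*l^5 - 24*l^4 + 18*l^3 + 45*l^2 - 60*l + 6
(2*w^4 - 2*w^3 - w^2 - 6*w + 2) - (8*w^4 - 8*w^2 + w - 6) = -6*w^4 - 2*w^3 + 7*w^2 - 7*w + 8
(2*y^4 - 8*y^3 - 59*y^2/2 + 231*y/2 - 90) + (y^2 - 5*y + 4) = 2*y^4 - 8*y^3 - 57*y^2/2 + 221*y/2 - 86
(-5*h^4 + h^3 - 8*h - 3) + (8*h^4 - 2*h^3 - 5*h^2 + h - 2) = 3*h^4 - h^3 - 5*h^2 - 7*h - 5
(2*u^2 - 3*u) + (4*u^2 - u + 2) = 6*u^2 - 4*u + 2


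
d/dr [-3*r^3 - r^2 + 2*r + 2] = -9*r^2 - 2*r + 2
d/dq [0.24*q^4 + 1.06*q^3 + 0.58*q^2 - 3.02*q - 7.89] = 0.96*q^3 + 3.18*q^2 + 1.16*q - 3.02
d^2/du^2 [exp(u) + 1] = exp(u)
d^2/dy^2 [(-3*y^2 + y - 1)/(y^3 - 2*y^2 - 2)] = 2*(-3*y^6 + 3*y^5 - 12*y^4 - 22*y^3 + 36*y^2 - 18*y - 8)/(y^9 - 6*y^8 + 12*y^7 - 14*y^6 + 24*y^5 - 24*y^4 + 12*y^3 - 24*y^2 - 8)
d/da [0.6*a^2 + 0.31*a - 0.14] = 1.2*a + 0.31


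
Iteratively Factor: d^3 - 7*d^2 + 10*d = (d)*(d^2 - 7*d + 10) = d*(d - 2)*(d - 5)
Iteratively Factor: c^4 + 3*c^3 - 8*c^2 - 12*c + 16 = (c + 4)*(c^3 - c^2 - 4*c + 4) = (c + 2)*(c + 4)*(c^2 - 3*c + 2) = (c - 2)*(c + 2)*(c + 4)*(c - 1)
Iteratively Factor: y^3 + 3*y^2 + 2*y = (y)*(y^2 + 3*y + 2) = y*(y + 2)*(y + 1)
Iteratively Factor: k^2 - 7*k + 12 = (k - 4)*(k - 3)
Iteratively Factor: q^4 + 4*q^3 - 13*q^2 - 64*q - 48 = (q + 4)*(q^3 - 13*q - 12) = (q + 1)*(q + 4)*(q^2 - q - 12) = (q - 4)*(q + 1)*(q + 4)*(q + 3)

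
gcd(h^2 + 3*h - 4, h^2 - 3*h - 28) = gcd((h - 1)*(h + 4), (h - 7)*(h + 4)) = h + 4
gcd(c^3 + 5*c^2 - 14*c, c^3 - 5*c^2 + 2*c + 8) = c - 2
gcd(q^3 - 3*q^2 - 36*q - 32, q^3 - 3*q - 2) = q + 1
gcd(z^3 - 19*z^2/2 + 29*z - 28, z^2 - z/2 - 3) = z - 2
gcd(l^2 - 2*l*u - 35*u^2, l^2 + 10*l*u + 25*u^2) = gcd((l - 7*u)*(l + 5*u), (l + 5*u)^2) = l + 5*u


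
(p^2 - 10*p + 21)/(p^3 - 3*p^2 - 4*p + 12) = (p - 7)/(p^2 - 4)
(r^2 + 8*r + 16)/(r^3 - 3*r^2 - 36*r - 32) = (r + 4)/(r^2 - 7*r - 8)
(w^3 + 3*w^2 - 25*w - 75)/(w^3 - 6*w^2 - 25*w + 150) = (w + 3)/(w - 6)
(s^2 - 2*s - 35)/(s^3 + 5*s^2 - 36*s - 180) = (s - 7)/(s^2 - 36)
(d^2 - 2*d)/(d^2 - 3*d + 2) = d/(d - 1)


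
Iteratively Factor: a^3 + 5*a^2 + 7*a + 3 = (a + 1)*(a^2 + 4*a + 3) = (a + 1)*(a + 3)*(a + 1)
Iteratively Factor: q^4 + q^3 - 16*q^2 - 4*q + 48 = (q + 4)*(q^3 - 3*q^2 - 4*q + 12) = (q - 2)*(q + 4)*(q^2 - q - 6) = (q - 3)*(q - 2)*(q + 4)*(q + 2)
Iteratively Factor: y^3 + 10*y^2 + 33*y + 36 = (y + 3)*(y^2 + 7*y + 12) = (y + 3)^2*(y + 4)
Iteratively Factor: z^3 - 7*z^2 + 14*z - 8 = (z - 2)*(z^2 - 5*z + 4) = (z - 2)*(z - 1)*(z - 4)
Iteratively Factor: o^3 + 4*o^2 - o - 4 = (o + 4)*(o^2 - 1) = (o + 1)*(o + 4)*(o - 1)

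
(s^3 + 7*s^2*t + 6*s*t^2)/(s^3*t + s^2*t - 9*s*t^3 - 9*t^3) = s*(s^2 + 7*s*t + 6*t^2)/(t*(s^3 + s^2 - 9*s*t^2 - 9*t^2))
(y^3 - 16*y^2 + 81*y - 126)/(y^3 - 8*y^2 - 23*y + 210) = (y - 3)/(y + 5)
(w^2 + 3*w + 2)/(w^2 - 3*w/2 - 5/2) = 2*(w + 2)/(2*w - 5)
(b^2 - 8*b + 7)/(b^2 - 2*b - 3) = (-b^2 + 8*b - 7)/(-b^2 + 2*b + 3)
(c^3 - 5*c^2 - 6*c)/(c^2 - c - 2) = c*(c - 6)/(c - 2)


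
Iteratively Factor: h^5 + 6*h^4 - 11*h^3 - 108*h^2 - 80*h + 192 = (h - 1)*(h^4 + 7*h^3 - 4*h^2 - 112*h - 192) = (h - 1)*(h + 4)*(h^3 + 3*h^2 - 16*h - 48) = (h - 1)*(h + 3)*(h + 4)*(h^2 - 16) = (h - 1)*(h + 3)*(h + 4)^2*(h - 4)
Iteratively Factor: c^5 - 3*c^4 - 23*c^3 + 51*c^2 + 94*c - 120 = (c + 4)*(c^4 - 7*c^3 + 5*c^2 + 31*c - 30) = (c - 5)*(c + 4)*(c^3 - 2*c^2 - 5*c + 6) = (c - 5)*(c + 2)*(c + 4)*(c^2 - 4*c + 3) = (c - 5)*(c - 3)*(c + 2)*(c + 4)*(c - 1)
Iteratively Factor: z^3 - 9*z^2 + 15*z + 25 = (z - 5)*(z^2 - 4*z - 5) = (z - 5)^2*(z + 1)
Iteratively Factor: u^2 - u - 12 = (u - 4)*(u + 3)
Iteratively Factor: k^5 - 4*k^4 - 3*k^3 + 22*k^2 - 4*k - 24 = (k + 2)*(k^4 - 6*k^3 + 9*k^2 + 4*k - 12) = (k - 3)*(k + 2)*(k^3 - 3*k^2 + 4) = (k - 3)*(k - 2)*(k + 2)*(k^2 - k - 2) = (k - 3)*(k - 2)^2*(k + 2)*(k + 1)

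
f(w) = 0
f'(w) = 0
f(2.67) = 0.00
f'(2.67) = 0.00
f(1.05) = 0.00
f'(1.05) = 0.00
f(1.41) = 0.00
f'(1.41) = 0.00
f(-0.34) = 0.00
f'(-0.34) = 0.00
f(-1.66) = 0.00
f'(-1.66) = 0.00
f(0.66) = 0.00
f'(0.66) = 0.00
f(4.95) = 0.00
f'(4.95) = 0.00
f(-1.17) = 0.00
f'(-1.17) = 0.00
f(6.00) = 0.00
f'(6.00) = 0.00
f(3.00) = 0.00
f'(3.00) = 0.00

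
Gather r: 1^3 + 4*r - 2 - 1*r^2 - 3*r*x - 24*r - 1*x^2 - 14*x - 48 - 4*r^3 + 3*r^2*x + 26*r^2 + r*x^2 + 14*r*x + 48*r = -4*r^3 + r^2*(3*x + 25) + r*(x^2 + 11*x + 28) - x^2 - 14*x - 49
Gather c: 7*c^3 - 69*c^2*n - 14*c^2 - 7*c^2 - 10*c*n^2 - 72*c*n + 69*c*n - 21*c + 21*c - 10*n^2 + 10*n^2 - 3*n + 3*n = 7*c^3 + c^2*(-69*n - 21) + c*(-10*n^2 - 3*n)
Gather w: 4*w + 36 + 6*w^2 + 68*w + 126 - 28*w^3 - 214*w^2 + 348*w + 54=-28*w^3 - 208*w^2 + 420*w + 216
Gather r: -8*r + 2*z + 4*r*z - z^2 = r*(4*z - 8) - z^2 + 2*z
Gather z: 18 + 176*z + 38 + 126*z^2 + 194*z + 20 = 126*z^2 + 370*z + 76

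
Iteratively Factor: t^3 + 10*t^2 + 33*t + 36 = (t + 3)*(t^2 + 7*t + 12) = (t + 3)^2*(t + 4)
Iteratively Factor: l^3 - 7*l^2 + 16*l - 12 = (l - 2)*(l^2 - 5*l + 6) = (l - 2)^2*(l - 3)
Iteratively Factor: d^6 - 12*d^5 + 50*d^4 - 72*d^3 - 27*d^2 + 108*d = (d - 3)*(d^5 - 9*d^4 + 23*d^3 - 3*d^2 - 36*d) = d*(d - 3)*(d^4 - 9*d^3 + 23*d^2 - 3*d - 36) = d*(d - 3)^2*(d^3 - 6*d^2 + 5*d + 12) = d*(d - 3)^2*(d + 1)*(d^2 - 7*d + 12) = d*(d - 3)^3*(d + 1)*(d - 4)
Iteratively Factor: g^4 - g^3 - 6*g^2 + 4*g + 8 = (g + 2)*(g^3 - 3*g^2 + 4) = (g - 2)*(g + 2)*(g^2 - g - 2) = (g - 2)^2*(g + 2)*(g + 1)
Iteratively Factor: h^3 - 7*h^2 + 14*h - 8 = (h - 1)*(h^2 - 6*h + 8) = (h - 2)*(h - 1)*(h - 4)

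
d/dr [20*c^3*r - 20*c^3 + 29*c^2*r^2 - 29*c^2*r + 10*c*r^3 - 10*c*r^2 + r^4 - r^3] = 20*c^3 + 58*c^2*r - 29*c^2 + 30*c*r^2 - 20*c*r + 4*r^3 - 3*r^2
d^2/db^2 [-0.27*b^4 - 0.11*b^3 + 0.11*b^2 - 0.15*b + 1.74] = -3.24*b^2 - 0.66*b + 0.22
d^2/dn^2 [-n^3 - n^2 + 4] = -6*n - 2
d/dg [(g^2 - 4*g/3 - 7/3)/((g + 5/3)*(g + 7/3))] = 48*(9*g^2 + 21*g + 7)/(81*g^4 + 648*g^3 + 1926*g^2 + 2520*g + 1225)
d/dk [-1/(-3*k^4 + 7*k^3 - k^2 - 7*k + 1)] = (-12*k^3 + 21*k^2 - 2*k - 7)/(3*k^4 - 7*k^3 + k^2 + 7*k - 1)^2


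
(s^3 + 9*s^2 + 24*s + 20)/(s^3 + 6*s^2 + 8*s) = (s^2 + 7*s + 10)/(s*(s + 4))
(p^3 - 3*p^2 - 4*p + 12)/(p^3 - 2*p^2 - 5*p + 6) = (p - 2)/(p - 1)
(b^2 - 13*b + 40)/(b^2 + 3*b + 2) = (b^2 - 13*b + 40)/(b^2 + 3*b + 2)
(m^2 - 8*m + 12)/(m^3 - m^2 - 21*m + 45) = (m^2 - 8*m + 12)/(m^3 - m^2 - 21*m + 45)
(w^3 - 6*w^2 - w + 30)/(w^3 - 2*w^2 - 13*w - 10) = (w - 3)/(w + 1)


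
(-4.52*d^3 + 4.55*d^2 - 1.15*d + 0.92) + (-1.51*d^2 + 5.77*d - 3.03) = -4.52*d^3 + 3.04*d^2 + 4.62*d - 2.11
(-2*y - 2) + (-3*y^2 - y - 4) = -3*y^2 - 3*y - 6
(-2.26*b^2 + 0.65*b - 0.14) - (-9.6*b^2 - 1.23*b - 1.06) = 7.34*b^2 + 1.88*b + 0.92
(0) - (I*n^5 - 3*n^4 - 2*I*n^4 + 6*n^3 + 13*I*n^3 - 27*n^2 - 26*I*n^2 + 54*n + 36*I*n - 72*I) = -I*n^5 + 3*n^4 + 2*I*n^4 - 6*n^3 - 13*I*n^3 + 27*n^2 + 26*I*n^2 - 54*n - 36*I*n + 72*I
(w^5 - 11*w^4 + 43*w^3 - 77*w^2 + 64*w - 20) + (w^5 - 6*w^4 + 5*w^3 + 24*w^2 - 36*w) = 2*w^5 - 17*w^4 + 48*w^3 - 53*w^2 + 28*w - 20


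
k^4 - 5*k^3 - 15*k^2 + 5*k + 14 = (k - 7)*(k - 1)*(k + 1)*(k + 2)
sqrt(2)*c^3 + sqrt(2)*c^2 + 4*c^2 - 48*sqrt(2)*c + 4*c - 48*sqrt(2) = (c - 4*sqrt(2))*(c + 6*sqrt(2))*(sqrt(2)*c + sqrt(2))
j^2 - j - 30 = (j - 6)*(j + 5)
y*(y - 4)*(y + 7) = y^3 + 3*y^2 - 28*y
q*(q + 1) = q^2 + q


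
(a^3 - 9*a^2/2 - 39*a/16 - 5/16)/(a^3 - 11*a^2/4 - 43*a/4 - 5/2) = (a + 1/4)/(a + 2)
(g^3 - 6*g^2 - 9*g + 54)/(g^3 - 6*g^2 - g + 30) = (g^2 - 3*g - 18)/(g^2 - 3*g - 10)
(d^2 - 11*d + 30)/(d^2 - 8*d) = (d^2 - 11*d + 30)/(d*(d - 8))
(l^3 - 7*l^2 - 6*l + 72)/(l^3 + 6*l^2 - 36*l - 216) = (l^2 - l - 12)/(l^2 + 12*l + 36)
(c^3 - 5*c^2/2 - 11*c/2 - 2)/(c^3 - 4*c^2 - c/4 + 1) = 2*(c + 1)/(2*c - 1)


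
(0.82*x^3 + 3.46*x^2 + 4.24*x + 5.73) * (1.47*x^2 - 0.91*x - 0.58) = 1.2054*x^5 + 4.34*x^4 + 2.6086*x^3 + 2.5579*x^2 - 7.6735*x - 3.3234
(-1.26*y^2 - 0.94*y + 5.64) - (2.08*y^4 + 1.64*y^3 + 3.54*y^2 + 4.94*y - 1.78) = -2.08*y^4 - 1.64*y^3 - 4.8*y^2 - 5.88*y + 7.42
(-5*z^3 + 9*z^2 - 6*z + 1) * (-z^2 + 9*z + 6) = 5*z^5 - 54*z^4 + 57*z^3 - z^2 - 27*z + 6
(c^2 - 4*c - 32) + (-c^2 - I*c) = -4*c - I*c - 32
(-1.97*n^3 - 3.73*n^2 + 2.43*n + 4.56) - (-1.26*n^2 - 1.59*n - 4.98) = -1.97*n^3 - 2.47*n^2 + 4.02*n + 9.54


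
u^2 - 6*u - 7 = (u - 7)*(u + 1)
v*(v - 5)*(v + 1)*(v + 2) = v^4 - 2*v^3 - 13*v^2 - 10*v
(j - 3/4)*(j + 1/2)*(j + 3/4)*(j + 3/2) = j^4 + 2*j^3 + 3*j^2/16 - 9*j/8 - 27/64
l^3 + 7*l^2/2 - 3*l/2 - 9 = (l - 3/2)*(l + 2)*(l + 3)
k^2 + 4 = (k - 2*I)*(k + 2*I)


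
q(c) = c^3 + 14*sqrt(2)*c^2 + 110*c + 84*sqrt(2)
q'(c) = 3*c^2 + 28*sqrt(2)*c + 110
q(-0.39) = 78.85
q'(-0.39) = 95.01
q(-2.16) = -36.51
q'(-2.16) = 38.47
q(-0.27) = 90.52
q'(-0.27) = 99.53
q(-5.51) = -53.49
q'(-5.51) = -17.10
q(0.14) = 134.58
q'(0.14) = 115.60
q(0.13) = 133.43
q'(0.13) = 115.20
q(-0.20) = 97.58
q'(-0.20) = 102.20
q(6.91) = 2154.20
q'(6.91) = 526.87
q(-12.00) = -78.15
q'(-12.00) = 66.82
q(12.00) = 6017.85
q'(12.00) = 1017.18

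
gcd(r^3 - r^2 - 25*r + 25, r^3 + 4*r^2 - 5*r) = r^2 + 4*r - 5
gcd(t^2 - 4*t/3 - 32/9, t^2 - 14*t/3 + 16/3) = t - 8/3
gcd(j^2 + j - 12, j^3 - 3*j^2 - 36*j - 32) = j + 4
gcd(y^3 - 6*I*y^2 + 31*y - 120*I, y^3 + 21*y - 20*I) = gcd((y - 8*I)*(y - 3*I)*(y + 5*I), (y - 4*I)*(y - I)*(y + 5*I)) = y + 5*I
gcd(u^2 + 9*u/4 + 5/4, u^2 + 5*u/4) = u + 5/4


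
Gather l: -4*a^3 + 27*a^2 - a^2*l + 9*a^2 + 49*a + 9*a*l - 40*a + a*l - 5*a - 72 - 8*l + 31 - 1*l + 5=-4*a^3 + 36*a^2 + 4*a + l*(-a^2 + 10*a - 9) - 36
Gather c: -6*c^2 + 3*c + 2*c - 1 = -6*c^2 + 5*c - 1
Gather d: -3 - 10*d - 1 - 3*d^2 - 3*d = -3*d^2 - 13*d - 4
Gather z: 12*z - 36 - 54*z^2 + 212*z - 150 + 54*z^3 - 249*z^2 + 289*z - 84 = 54*z^3 - 303*z^2 + 513*z - 270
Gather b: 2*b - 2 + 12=2*b + 10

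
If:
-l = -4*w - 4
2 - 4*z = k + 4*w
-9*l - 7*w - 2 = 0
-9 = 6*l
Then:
No Solution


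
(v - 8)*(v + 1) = v^2 - 7*v - 8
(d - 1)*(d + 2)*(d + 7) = d^3 + 8*d^2 + 5*d - 14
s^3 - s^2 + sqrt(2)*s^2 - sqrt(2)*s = s*(s - 1)*(s + sqrt(2))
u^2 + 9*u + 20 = (u + 4)*(u + 5)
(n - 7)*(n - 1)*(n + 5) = n^3 - 3*n^2 - 33*n + 35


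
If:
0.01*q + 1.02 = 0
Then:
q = -102.00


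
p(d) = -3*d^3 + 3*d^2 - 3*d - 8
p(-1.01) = 1.18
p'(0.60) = -2.64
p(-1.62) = 17.49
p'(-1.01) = -18.24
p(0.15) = -8.39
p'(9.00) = -678.00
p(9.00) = -1979.00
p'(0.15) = -2.30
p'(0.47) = -2.17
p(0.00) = -8.00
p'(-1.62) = -36.34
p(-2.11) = 39.87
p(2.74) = -55.41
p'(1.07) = -6.88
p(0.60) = -9.37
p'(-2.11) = -55.73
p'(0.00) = -3.00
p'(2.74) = -54.13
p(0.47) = -9.06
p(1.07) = -11.45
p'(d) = -9*d^2 + 6*d - 3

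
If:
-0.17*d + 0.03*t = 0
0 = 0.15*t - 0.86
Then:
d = 1.01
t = 5.73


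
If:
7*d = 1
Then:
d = 1/7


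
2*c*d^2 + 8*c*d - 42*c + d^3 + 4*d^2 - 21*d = (2*c + d)*(d - 3)*(d + 7)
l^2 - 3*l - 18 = (l - 6)*(l + 3)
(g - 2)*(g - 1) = g^2 - 3*g + 2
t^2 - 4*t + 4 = (t - 2)^2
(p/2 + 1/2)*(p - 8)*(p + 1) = p^3/2 - 3*p^2 - 15*p/2 - 4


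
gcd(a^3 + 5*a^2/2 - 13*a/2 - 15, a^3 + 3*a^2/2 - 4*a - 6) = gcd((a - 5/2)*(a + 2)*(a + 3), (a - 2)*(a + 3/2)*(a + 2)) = a + 2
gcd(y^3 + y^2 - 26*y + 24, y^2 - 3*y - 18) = 1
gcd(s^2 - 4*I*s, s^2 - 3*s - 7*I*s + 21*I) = 1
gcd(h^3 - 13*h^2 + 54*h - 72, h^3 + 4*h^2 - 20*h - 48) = h - 4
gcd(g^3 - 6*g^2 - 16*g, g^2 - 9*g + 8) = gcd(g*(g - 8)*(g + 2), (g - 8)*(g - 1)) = g - 8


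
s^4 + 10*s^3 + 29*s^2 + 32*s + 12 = (s + 1)^2*(s + 2)*(s + 6)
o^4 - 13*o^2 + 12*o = o*(o - 3)*(o - 1)*(o + 4)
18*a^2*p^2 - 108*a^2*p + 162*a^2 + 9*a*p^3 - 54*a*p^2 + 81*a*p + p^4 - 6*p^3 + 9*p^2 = (3*a + p)*(6*a + p)*(p - 3)^2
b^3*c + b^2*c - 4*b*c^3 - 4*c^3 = (b - 2*c)*(b + 2*c)*(b*c + c)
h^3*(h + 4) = h^4 + 4*h^3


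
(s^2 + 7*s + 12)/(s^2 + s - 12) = (s + 3)/(s - 3)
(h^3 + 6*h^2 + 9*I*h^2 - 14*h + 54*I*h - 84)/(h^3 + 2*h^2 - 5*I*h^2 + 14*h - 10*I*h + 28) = (h^2 + h*(6 + 7*I) + 42*I)/(h^2 + h*(2 - 7*I) - 14*I)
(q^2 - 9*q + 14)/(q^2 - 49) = (q - 2)/(q + 7)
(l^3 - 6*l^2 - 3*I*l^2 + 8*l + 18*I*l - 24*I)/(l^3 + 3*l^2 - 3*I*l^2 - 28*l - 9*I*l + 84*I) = (l - 2)/(l + 7)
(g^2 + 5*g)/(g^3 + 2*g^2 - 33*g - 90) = g/(g^2 - 3*g - 18)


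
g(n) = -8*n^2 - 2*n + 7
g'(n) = -16*n - 2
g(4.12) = -137.04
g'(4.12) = -67.92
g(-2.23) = -28.32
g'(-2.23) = 33.68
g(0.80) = 0.28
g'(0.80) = -14.80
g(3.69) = -109.31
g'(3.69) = -61.04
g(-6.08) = -276.57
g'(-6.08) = 95.28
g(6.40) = -333.48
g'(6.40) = -104.40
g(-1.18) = -1.78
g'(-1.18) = 16.88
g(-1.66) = -11.72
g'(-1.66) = 24.56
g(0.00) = 7.00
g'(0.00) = -2.00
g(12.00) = -1169.00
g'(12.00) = -194.00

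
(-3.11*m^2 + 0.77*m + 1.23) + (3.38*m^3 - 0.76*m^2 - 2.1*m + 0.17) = 3.38*m^3 - 3.87*m^2 - 1.33*m + 1.4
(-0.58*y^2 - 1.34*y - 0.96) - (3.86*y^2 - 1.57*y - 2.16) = -4.44*y^2 + 0.23*y + 1.2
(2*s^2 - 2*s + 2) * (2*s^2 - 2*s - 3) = 4*s^4 - 8*s^3 + 2*s^2 + 2*s - 6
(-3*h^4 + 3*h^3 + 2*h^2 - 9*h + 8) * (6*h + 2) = -18*h^5 + 12*h^4 + 18*h^3 - 50*h^2 + 30*h + 16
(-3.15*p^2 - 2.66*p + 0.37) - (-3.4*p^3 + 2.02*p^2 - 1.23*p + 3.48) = 3.4*p^3 - 5.17*p^2 - 1.43*p - 3.11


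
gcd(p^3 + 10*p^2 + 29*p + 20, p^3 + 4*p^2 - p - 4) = p^2 + 5*p + 4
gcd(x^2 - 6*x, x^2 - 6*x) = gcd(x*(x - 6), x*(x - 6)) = x^2 - 6*x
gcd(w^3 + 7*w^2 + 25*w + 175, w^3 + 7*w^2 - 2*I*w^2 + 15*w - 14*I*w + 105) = w^2 + w*(7 - 5*I) - 35*I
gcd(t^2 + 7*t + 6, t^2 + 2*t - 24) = t + 6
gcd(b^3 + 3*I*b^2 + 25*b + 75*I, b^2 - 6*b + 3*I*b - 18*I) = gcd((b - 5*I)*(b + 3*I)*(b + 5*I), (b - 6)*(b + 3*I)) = b + 3*I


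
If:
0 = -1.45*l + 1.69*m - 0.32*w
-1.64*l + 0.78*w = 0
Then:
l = 0.475609756097561*w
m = 0.597416654639919*w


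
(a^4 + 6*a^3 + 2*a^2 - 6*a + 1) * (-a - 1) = -a^5 - 7*a^4 - 8*a^3 + 4*a^2 + 5*a - 1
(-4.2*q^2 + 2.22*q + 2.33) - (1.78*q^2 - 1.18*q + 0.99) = -5.98*q^2 + 3.4*q + 1.34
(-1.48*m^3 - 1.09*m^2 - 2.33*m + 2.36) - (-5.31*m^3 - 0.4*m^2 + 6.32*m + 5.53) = 3.83*m^3 - 0.69*m^2 - 8.65*m - 3.17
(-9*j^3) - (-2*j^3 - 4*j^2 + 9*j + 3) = -7*j^3 + 4*j^2 - 9*j - 3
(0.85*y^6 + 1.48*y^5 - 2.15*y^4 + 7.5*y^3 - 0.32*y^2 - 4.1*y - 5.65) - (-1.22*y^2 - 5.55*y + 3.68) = 0.85*y^6 + 1.48*y^5 - 2.15*y^4 + 7.5*y^3 + 0.9*y^2 + 1.45*y - 9.33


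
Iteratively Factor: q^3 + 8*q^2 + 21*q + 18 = (q + 3)*(q^2 + 5*q + 6) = (q + 2)*(q + 3)*(q + 3)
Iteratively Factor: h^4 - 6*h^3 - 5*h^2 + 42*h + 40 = (h - 5)*(h^3 - h^2 - 10*h - 8) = (h - 5)*(h + 1)*(h^2 - 2*h - 8) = (h - 5)*(h + 1)*(h + 2)*(h - 4)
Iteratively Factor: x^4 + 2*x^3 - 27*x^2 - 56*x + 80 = (x + 4)*(x^3 - 2*x^2 - 19*x + 20) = (x - 5)*(x + 4)*(x^2 + 3*x - 4) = (x - 5)*(x + 4)^2*(x - 1)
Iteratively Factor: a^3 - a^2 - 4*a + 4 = (a - 1)*(a^2 - 4) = (a - 2)*(a - 1)*(a + 2)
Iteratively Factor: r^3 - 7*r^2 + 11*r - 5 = (r - 1)*(r^2 - 6*r + 5) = (r - 5)*(r - 1)*(r - 1)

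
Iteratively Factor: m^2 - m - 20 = (m + 4)*(m - 5)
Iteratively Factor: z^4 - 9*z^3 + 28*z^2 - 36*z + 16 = (z - 4)*(z^3 - 5*z^2 + 8*z - 4) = (z - 4)*(z - 1)*(z^2 - 4*z + 4) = (z - 4)*(z - 2)*(z - 1)*(z - 2)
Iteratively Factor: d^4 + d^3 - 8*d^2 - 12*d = (d)*(d^3 + d^2 - 8*d - 12) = d*(d - 3)*(d^2 + 4*d + 4) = d*(d - 3)*(d + 2)*(d + 2)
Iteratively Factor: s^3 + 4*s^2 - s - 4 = (s + 1)*(s^2 + 3*s - 4) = (s + 1)*(s + 4)*(s - 1)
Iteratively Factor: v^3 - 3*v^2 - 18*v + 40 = (v + 4)*(v^2 - 7*v + 10) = (v - 5)*(v + 4)*(v - 2)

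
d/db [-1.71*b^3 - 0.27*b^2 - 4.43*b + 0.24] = -5.13*b^2 - 0.54*b - 4.43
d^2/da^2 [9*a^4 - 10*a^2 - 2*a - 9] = 108*a^2 - 20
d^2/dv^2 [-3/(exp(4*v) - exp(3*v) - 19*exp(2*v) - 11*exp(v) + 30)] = 3*(2*(-4*exp(3*v) + 3*exp(2*v) + 38*exp(v) + 11)^2*exp(v) + (16*exp(3*v) - 9*exp(2*v) - 76*exp(v) - 11)*(-exp(4*v) + exp(3*v) + 19*exp(2*v) + 11*exp(v) - 30))*exp(v)/(-exp(4*v) + exp(3*v) + 19*exp(2*v) + 11*exp(v) - 30)^3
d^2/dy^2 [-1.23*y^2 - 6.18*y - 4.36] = -2.46000000000000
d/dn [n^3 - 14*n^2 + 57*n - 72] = 3*n^2 - 28*n + 57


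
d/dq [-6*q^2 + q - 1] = 1 - 12*q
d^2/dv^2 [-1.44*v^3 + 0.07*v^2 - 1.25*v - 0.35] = 0.14 - 8.64*v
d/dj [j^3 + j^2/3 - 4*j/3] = 3*j^2 + 2*j/3 - 4/3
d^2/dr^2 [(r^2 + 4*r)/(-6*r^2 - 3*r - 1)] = 2*(-126*r^3 + 18*r^2 + 72*r + 11)/(216*r^6 + 324*r^5 + 270*r^4 + 135*r^3 + 45*r^2 + 9*r + 1)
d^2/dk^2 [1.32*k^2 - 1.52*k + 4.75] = 2.64000000000000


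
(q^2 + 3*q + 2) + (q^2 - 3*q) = 2*q^2 + 2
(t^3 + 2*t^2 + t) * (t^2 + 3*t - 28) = t^5 + 5*t^4 - 21*t^3 - 53*t^2 - 28*t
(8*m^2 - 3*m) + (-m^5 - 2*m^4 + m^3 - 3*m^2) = -m^5 - 2*m^4 + m^3 + 5*m^2 - 3*m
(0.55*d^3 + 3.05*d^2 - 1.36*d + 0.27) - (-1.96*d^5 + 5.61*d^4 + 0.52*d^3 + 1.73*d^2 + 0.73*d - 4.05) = 1.96*d^5 - 5.61*d^4 + 0.03*d^3 + 1.32*d^2 - 2.09*d + 4.32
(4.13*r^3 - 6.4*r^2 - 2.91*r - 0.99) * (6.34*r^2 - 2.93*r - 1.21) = 26.1842*r^5 - 52.6769*r^4 - 4.6947*r^3 + 9.9937*r^2 + 6.4218*r + 1.1979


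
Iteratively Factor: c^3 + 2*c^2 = (c + 2)*(c^2) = c*(c + 2)*(c)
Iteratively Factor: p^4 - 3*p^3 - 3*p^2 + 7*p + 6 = (p + 1)*(p^3 - 4*p^2 + p + 6) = (p - 3)*(p + 1)*(p^2 - p - 2) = (p - 3)*(p - 2)*(p + 1)*(p + 1)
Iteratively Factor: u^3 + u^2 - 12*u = (u - 3)*(u^2 + 4*u) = (u - 3)*(u + 4)*(u)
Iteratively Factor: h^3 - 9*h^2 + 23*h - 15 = (h - 3)*(h^2 - 6*h + 5) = (h - 3)*(h - 1)*(h - 5)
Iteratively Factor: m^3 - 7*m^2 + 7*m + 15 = (m - 5)*(m^2 - 2*m - 3) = (m - 5)*(m + 1)*(m - 3)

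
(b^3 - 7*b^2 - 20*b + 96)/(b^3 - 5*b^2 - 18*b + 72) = (b - 8)/(b - 6)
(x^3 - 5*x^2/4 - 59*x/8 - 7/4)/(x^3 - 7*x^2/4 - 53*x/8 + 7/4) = (4*x + 1)/(4*x - 1)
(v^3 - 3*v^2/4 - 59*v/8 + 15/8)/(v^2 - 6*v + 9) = (8*v^2 + 18*v - 5)/(8*(v - 3))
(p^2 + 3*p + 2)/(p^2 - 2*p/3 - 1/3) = 3*(p^2 + 3*p + 2)/(3*p^2 - 2*p - 1)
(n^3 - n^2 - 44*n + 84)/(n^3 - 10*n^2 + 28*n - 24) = (n + 7)/(n - 2)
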